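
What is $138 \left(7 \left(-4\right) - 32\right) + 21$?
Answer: $-8259$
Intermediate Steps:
$138 \left(7 \left(-4\right) - 32\right) + 21 = 138 \left(-28 - 32\right) + 21 = 138 \left(-60\right) + 21 = -8280 + 21 = -8259$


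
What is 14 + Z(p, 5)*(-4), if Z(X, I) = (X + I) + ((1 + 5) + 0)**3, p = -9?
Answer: -834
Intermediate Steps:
Z(X, I) = 216 + I + X (Z(X, I) = (I + X) + (6 + 0)**3 = (I + X) + 6**3 = (I + X) + 216 = 216 + I + X)
14 + Z(p, 5)*(-4) = 14 + (216 + 5 - 9)*(-4) = 14 + 212*(-4) = 14 - 848 = -834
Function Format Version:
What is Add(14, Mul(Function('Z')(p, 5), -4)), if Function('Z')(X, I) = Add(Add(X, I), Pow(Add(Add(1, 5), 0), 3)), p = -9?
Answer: -834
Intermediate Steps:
Function('Z')(X, I) = Add(216, I, X) (Function('Z')(X, I) = Add(Add(I, X), Pow(Add(6, 0), 3)) = Add(Add(I, X), Pow(6, 3)) = Add(Add(I, X), 216) = Add(216, I, X))
Add(14, Mul(Function('Z')(p, 5), -4)) = Add(14, Mul(Add(216, 5, -9), -4)) = Add(14, Mul(212, -4)) = Add(14, -848) = -834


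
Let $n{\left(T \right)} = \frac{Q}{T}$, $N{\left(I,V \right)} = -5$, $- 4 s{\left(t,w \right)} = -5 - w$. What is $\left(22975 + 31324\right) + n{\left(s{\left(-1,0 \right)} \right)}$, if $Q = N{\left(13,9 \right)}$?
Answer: $54295$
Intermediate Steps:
$s{\left(t,w \right)} = \frac{5}{4} + \frac{w}{4}$ ($s{\left(t,w \right)} = - \frac{-5 - w}{4} = \frac{5}{4} + \frac{w}{4}$)
$Q = -5$
$n{\left(T \right)} = - \frac{5}{T}$
$\left(22975 + 31324\right) + n{\left(s{\left(-1,0 \right)} \right)} = \left(22975 + 31324\right) - \frac{5}{\frac{5}{4} + \frac{1}{4} \cdot 0} = 54299 - \frac{5}{\frac{5}{4} + 0} = 54299 - \frac{5}{\frac{5}{4}} = 54299 - 4 = 54295$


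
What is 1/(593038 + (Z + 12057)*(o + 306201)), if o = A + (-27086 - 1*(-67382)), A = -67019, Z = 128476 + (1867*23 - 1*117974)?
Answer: 1/18306402038 ≈ 5.4626e-11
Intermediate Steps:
Z = 53443 (Z = 128476 + (42941 - 117974) = 128476 - 75033 = 53443)
o = -26723 (o = -67019 + (-27086 - 1*(-67382)) = -67019 + (-27086 + 67382) = -67019 + 40296 = -26723)
1/(593038 + (Z + 12057)*(o + 306201)) = 1/(593038 + (53443 + 12057)*(-26723 + 306201)) = 1/(593038 + 65500*279478) = 1/(593038 + 18305809000) = 1/18306402038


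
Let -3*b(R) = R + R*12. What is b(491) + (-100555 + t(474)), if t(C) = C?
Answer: -306626/3 ≈ -1.0221e+5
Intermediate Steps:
b(R) = -13*R/3 (b(R) = -(R + R*12)/3 = -(R + 12*R)/3 = -13*R/3)
b(491) + (-100555 + t(474)) = -13/3*491 + (-100555 + 474) = -6383/3 - 100081 = -306626/3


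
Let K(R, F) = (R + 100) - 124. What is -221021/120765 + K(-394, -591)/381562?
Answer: -42191847286/23039667465 ≈ -1.8313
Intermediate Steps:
K(R, F) = -24 + R (K(R, F) = (100 + R) - 124 = -24 + R)
-221021/120765 + K(-394, -591)/381562 = -221021/120765 + (-24 - 394)/381562 = -221021*1/120765 - 418*1/381562 = -221021/120765 - 209/190781 = -42191847286/23039667465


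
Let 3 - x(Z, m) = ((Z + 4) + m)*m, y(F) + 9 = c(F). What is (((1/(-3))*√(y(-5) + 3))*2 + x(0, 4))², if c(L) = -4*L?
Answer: 7625/9 + 116*√14/3 ≈ 991.90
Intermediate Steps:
y(F) = -9 - 4*F
x(Z, m) = 3 - m*(4 + Z + m) (x(Z, m) = 3 - ((Z + 4) + m)*m = 3 - ((4 + Z) + m)*m = 3 - (4 + Z + m)*m = 3 - m*(4 + Z + m))
(((1/(-3))*√(y(-5) + 3))*2 + x(0, 4))² = (((1/(-3))*√((-9 - 4*(-5)) + 3))*2 + (3 - 1*4² - 4*4 - 1*0*4))² = (((1*(-⅓))*√((-9 + 20) + 3))*2 + (3 - 1*16 - 16 + 0))² = (-√(11 + 3)/3*2 + (3 - 16 - 16 + 0))² = (-√14/3*2 - 29)² = (-2*√14/3 - 29)² = (-29 - 2*√14/3)²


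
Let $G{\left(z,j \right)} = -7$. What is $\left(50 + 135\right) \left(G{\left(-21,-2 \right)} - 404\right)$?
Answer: $-76035$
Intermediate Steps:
$\left(50 + 135\right) \left(G{\left(-21,-2 \right)} - 404\right) = \left(50 + 135\right) \left(-7 - 404\right) = 185 \left(-411\right) = -76035$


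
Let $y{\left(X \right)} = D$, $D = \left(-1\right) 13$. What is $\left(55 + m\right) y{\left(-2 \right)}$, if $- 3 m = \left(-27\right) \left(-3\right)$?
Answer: $-364$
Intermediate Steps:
$D = -13$
$y{\left(X \right)} = -13$
$m = -27$ ($m = - \frac{\left(-27\right) \left(-3\right)}{3} = \left(- \frac{1}{3}\right) 81 = -27$)
$\left(55 + m\right) y{\left(-2 \right)} = \left(55 - 27\right) \left(-13\right) = 28 \left(-13\right) = -364$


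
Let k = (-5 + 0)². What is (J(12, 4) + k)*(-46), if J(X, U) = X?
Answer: -1702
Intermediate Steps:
k = 25 (k = (-5)² = 25)
(J(12, 4) + k)*(-46) = (12 + 25)*(-46) = 37*(-46) = -1702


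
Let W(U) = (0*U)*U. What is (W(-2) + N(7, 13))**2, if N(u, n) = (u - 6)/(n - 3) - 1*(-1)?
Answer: 121/100 ≈ 1.2100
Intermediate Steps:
W(U) = 0 (W(U) = 0*U = 0)
N(u, n) = 1 + (-6 + u)/(-3 + n) (N(u, n) = (-6 + u)/(-3 + n) + 1 = 1 + (-6 + u)/(-3 + n))
(W(-2) + N(7, 13))**2 = (0 + (-9 + 13 + 7)/(-3 + 13))**2 = (0 + 11/10)**2 = (11/10)**2 = 121/100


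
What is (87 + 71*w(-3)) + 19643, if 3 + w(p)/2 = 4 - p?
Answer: 20298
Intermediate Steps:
w(p) = 2 - 2*p (w(p) = -6 + 2*(4 - p) = -6 + (8 - 2*p) = 2 - 2*p)
(87 + 71*w(-3)) + 19643 = (87 + 71*(2 - 2*(-3))) + 19643 = (87 + 71*(2 + 6)) + 19643 = (87 + 71*8) + 19643 = (87 + 568) + 19643 = 655 + 19643 = 20298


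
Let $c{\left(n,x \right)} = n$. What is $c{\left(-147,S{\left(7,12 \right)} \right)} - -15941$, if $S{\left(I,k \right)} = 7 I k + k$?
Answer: $15794$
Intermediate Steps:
$S{\left(I,k \right)} = k + 7 I k$ ($S{\left(I,k \right)} = 7 I k + k = k + 7 I k$)
$c{\left(-147,S{\left(7,12 \right)} \right)} - -15941 = -147 - -15941 = -147 + 15941 = 15794$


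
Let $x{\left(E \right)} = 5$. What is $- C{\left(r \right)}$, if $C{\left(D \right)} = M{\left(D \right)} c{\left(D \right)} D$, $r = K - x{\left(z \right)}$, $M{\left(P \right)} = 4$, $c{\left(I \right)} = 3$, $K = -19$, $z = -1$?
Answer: $288$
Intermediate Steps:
$r = -24$ ($r = -19 - 5 = -24$)
$C{\left(D \right)} = 12 D$ ($C{\left(D \right)} = 4 \cdot 3 D = 12 D$)
$- C{\left(r \right)} = - 12 \left(-24\right) = \left(-1\right) \left(-288\right) = 288$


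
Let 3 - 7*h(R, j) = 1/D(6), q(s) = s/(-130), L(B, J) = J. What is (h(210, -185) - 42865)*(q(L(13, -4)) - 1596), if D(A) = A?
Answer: 93380434997/1365 ≈ 6.8411e+7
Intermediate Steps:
q(s) = -s/130 (q(s) = s*(-1/130) = -s/130)
h(R, j) = 17/42 (h(R, j) = 3/7 - 1/7/6 = 3/7 - 1/7*1/6 = 3/7 - 1/42 = 17/42)
(h(210, -185) - 42865)*(q(L(13, -4)) - 1596) = (17/42 - 42865)*(-1/130*(-4) - 1596) = -1800313*(2/65 - 1596)/42 = -1800313/42*(-103738/65) = 93380434997/1365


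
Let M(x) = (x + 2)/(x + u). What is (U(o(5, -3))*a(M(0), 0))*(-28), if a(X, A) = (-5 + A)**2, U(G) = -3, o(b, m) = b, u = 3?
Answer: 2100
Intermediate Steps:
M(x) = (2 + x)/(3 + x) (M(x) = (x + 2)/(x + 3) = (2 + x)/(3 + x))
(U(o(5, -3))*a(M(0), 0))*(-28) = -3*(-5 + 0)**2*(-28) = -3*(-5)**2*(-28) = -3*25*(-28) = -75*(-28) = 2100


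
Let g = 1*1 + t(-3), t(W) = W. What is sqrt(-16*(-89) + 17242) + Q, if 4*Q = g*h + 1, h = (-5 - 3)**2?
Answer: -127/4 + 3*sqrt(2074) ≈ 104.87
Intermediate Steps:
h = 64 (h = (-8)**2 = 64)
g = -2 (g = 1*1 - 3 = 1 - 3 = -2)
Q = -127/4 (Q = (-2*64 + 1)/4 = (-128 + 1)/4 = (1/4)*(-127) = -127/4 ≈ -31.750)
sqrt(-16*(-89) + 17242) + Q = sqrt(-16*(-89) + 17242) - 127/4 = sqrt(1424 + 17242) - 127/4 = sqrt(18666) - 127/4 = 3*sqrt(2074) - 127/4 = -127/4 + 3*sqrt(2074)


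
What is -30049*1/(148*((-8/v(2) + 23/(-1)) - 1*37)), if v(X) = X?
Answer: 30049/9472 ≈ 3.1724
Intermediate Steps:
-30049*1/(148*((-8/v(2) + 23/(-1)) - 1*37)) = -30049*1/(148*((-8/2 + 23/(-1)) - 1*37)) = -30049*1/(148*((-8*½ + 23*(-1)) - 37)) = -30049*1/(148*((-4 - 23) - 37)) = -30049*1/(148*(-27 - 37)) = -30049/((-(-148)*(-64))) = -30049/((-1*9472)) = -30049/(-9472) = -30049*(-1/9472) = 30049/9472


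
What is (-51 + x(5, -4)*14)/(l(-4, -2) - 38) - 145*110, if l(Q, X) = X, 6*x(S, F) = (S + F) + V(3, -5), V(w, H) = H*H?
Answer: -1914029/120 ≈ -15950.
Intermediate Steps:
V(w, H) = H²
x(S, F) = 25/6 + F/6 + S/6 (x(S, F) = ((S + F) + (-5)²)/6 = ((F + S) + 25)/6 = (25 + F + S)/6 = 25/6 + F/6 + S/6)
(-51 + x(5, -4)*14)/(l(-4, -2) - 38) - 145*110 = (-51 + (25/6 + (⅙)*(-4) + (⅙)*5)*14)/(-2 - 38) - 145*110 = (-51 + (25/6 - ⅔ + ⅚)*14)/(-40) - 15950 = (-51 + (13/3)*14)*(-1/40) - 15950 = (-51 + 182/3)*(-1/40) - 15950 = (29/3)*(-1/40) - 15950 = -29/120 - 15950 = -1914029/120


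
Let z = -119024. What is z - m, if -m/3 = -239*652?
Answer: -586508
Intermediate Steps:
m = 467484 (m = -(-717)*652 = -3*(-155828) = 467484)
z - m = -119024 - 1*467484 = -119024 - 467484 = -586508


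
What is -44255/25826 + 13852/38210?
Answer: -666620899/493405730 ≈ -1.3511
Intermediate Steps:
-44255/25826 + 13852/38210 = -44255*1/25826 + 13852*(1/38210) = -44255/25826 + 6926/19105 = -666620899/493405730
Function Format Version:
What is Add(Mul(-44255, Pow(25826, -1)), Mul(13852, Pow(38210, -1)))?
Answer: Rational(-666620899, 493405730) ≈ -1.3511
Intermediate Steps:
Add(Mul(-44255, Pow(25826, -1)), Mul(13852, Pow(38210, -1))) = Add(Mul(-44255, Rational(1, 25826)), Mul(13852, Rational(1, 38210))) = Add(Rational(-44255, 25826), Rational(6926, 19105)) = Rational(-666620899, 493405730)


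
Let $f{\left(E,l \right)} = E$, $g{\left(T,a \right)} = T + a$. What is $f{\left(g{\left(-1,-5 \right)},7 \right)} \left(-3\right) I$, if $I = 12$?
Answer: $216$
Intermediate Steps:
$f{\left(g{\left(-1,-5 \right)},7 \right)} \left(-3\right) I = \left(-1 - 5\right) \left(-3\right) 12 = \left(-6\right) \left(-3\right) 12 = 18 \cdot 12 = 216$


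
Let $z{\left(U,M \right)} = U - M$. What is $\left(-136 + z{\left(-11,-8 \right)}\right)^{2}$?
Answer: $19321$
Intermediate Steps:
$\left(-136 + z{\left(-11,-8 \right)}\right)^{2} = \left(-136 - 3\right)^{2} = \left(-139\right)^{2} = 19321$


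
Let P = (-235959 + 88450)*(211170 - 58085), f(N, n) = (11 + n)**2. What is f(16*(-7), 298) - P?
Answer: 22581510746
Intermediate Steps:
P = -22581415265 (P = -147509*153085 = -22581415265)
f(16*(-7), 298) - P = (11 + 298)**2 - 1*(-22581415265) = 309**2 + 22581415265 = 95481 + 22581415265 = 22581510746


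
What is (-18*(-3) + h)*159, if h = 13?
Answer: 10653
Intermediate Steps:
(-18*(-3) + h)*159 = (-18*(-3) + 13)*159 = (54 + 13)*159 = 67*159 = 10653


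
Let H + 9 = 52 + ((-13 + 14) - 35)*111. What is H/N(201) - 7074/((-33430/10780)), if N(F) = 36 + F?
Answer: 1794835231/792291 ≈ 2265.4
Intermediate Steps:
H = -3731 (H = -9 + (52 + ((-13 + 14) - 35)*111) = -9 + (52 + (1 - 35)*111) = -9 + (52 - 34*111) = -9 + (52 - 3774) = -9 - 3722 = -3731)
H/N(201) - 7074/((-33430/10780)) = -3731/(36 + 201) - 7074/((-33430/10780)) = -3731/237 - 7074/((-33430*1/10780)) = -3731*1/237 - 7074/(-3343/1078) = -3731/237 - 7074*(-1078/3343) = -3731/237 + 7625772/3343 = 1794835231/792291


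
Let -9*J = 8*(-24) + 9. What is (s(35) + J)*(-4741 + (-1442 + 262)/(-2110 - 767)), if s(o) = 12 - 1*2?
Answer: -177302801/1233 ≈ -1.4380e+5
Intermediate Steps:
s(o) = 10 (s(o) = 12 - 2 = 10)
J = 61/3 (J = -(8*(-24) + 9)/9 = -(-192 + 9)/9 = -⅑*(-183) = 61/3 ≈ 20.333)
(s(35) + J)*(-4741 + (-1442 + 262)/(-2110 - 767)) = (10 + 61/3)*(-4741 + (-1442 + 262)/(-2110 - 767)) = 91*(-4741 - 1180/(-2877))/3 = 91*(-4741 - 1180*(-1/2877))/3 = 91*(-4741 + 1180/2877)/3 = (91/3)*(-13638677/2877) = -177302801/1233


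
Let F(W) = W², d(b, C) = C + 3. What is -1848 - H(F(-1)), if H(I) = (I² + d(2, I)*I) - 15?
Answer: -1838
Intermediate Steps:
d(b, C) = 3 + C
H(I) = -15 + I² + I*(3 + I) (H(I) = (I² + (3 + I)*I) - 15 = (I² + I*(3 + I)) - 15 = -15 + I² + I*(3 + I))
-1848 - H(F(-1)) = -1848 - (-15 + ((-1)²)² + (-1)²*(3 + (-1)²)) = -1848 - (-15 + 1² + 1*(3 + 1)) = -1848 - (-15 + 1 + 1*4) = -1848 - (-15 + 1 + 4) = -1848 - 1*(-10) = -1848 + 10 = -1838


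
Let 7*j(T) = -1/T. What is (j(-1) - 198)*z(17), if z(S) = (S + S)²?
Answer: -1601060/7 ≈ -2.2872e+5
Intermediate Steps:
z(S) = 4*S² (z(S) = (2*S)² = 4*S²)
j(T) = -1/(7*T) (j(T) = (-1/T)/7 = -1/(7*T))
(j(-1) - 198)*z(17) = (-⅐/(-1) - 198)*(4*17²) = (-⅐*(-1) - 198)*(4*289) = (⅐ - 198)*1156 = -1385/7*1156 = -1601060/7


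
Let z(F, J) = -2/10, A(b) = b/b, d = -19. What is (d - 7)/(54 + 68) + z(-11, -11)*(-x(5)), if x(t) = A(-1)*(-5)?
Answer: -74/61 ≈ -1.2131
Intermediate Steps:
A(b) = 1
z(F, J) = -⅕ (z(F, J) = -2*⅒ = -⅕)
x(t) = -5 (x(t) = 1*(-5) = -5)
(d - 7)/(54 + 68) + z(-11, -11)*(-x(5)) = (-19 - 7)/(54 + 68) - (-1)*(-5)/5 = -26/122 - ⅕*5 = -26*1/122 - 1 = -13/61 - 1 = -74/61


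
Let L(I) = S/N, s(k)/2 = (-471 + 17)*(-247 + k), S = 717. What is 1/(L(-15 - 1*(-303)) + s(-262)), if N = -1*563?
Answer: 563/260202119 ≈ 2.1637e-6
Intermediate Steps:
s(k) = 224276 - 908*k (s(k) = 2*((-471 + 17)*(-247 + k)) = 2*(-454*(-247 + k)) = 2*(112138 - 454*k) = 224276 - 908*k)
N = -563
L(I) = -717/563 (L(I) = 717/(-563) = 717*(-1/563) = -717/563)
1/(L(-15 - 1*(-303)) + s(-262)) = 1/(-717/563 + (224276 - 908*(-262))) = 1/(-717/563 + (224276 + 237896)) = 1/(-717/563 + 462172) = 1/(260202119/563) = 563/260202119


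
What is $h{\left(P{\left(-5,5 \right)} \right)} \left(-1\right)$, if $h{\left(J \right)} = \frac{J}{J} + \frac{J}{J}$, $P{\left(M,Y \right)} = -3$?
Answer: $-2$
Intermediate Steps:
$h{\left(J \right)} = 2$ ($h{\left(J \right)} = 1 + 1 = 2$)
$h{\left(P{\left(-5,5 \right)} \right)} \left(-1\right) = 2 \left(-1\right) = -2$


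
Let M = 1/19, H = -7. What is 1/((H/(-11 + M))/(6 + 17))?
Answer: 4784/133 ≈ 35.970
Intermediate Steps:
M = 1/19 ≈ 0.052632
1/((H/(-11 + M))/(6 + 17)) = 1/((-7/(-11 + 1/19))/(6 + 17)) = 1/(-7/(-208/19)/23) = 1/(-7*(-19/208)*(1/23)) = 1/((133/208)*(1/23)) = 1/(133/4784) = 4784/133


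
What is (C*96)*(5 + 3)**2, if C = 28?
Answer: 172032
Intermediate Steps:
(C*96)*(5 + 3)**2 = (28*96)*(5 + 3)**2 = 2688*8**2 = 2688*64 = 172032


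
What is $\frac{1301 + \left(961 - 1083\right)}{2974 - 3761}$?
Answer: $- \frac{1179}{787} \approx -1.4981$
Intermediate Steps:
$\frac{1301 + \left(961 - 1083\right)}{2974 - 3761} = \frac{1301 + \left(961 - 1083\right)}{-787} = \left(1301 - 122\right) \left(- \frac{1}{787}\right) = 1179 \left(- \frac{1}{787}\right) = - \frac{1179}{787}$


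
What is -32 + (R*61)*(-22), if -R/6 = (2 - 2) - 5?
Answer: -40292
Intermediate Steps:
R = 30 (R = -6*((2 - 2) - 5) = -6*(0 - 5) = -6*(-5) = 30)
-32 + (R*61)*(-22) = -32 + (30*61)*(-22) = -32 + 1830*(-22) = -32 - 40260 = -40292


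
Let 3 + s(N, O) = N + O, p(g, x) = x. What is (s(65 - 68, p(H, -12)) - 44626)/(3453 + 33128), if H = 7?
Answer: -44644/36581 ≈ -1.2204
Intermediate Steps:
s(N, O) = -3 + N + O (s(N, O) = -3 + (N + O) = -3 + N + O)
(s(65 - 68, p(H, -12)) - 44626)/(3453 + 33128) = ((-3 + (65 - 68) - 12) - 44626)/(3453 + 33128) = ((-3 - 3 - 12) - 44626)/36581 = (-18 - 44626)*(1/36581) = -44644*1/36581 = -44644/36581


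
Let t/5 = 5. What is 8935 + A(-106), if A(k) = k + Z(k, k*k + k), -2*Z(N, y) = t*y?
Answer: -130296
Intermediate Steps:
t = 25 (t = 5*5 = 25)
Z(N, y) = -25*y/2
A(k) = -25*k²/2 - 23*k/2 (A(k) = k - 25*(k*k + k)/2 = k - 25*(k² + k)/2 = k - 25*(k + k²)/2 = k + (-25*k/2 - 25*k²/2) = -25*k²/2 - 23*k/2)
8935 + A(-106) = 8935 + (½)*(-106)*(-23 - 25*(-106)) = 8935 + (½)*(-106)*(-23 + 2650) = 8935 + (½)*(-106)*2627 = 8935 - 139231 = -130296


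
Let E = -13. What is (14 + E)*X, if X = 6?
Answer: 6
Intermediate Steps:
(14 + E)*X = (14 - 13)*6 = 1*6 = 6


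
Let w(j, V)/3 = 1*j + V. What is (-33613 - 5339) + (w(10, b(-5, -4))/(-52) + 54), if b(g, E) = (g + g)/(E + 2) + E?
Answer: -2022729/52 ≈ -38899.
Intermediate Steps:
b(g, E) = E + 2*g/(2 + E) (b(g, E) = (2*g)/(2 + E) + E = 2*g/(2 + E) + E = E + 2*g/(2 + E))
w(j, V) = 3*V + 3*j (w(j, V) = 3*(1*j + V) = 3*(j + V) = 3*(V + j) = 3*V + 3*j)
(-33613 - 5339) + (w(10, b(-5, -4))/(-52) + 54) = (-33613 - 5339) + ((3*(((-4)² + 2*(-4) + 2*(-5))/(2 - 4)) + 3*10)/(-52) + 54) = -38952 + (-(3*((16 - 8 - 10)/(-2)) + 30)/52 + 54) = -38952 + (-(3*(-½*(-2)) + 30)/52 + 54) = -38952 + (-(3*1 + 30)/52 + 54) = -38952 + (-(3 + 30)/52 + 54) = -38952 + (-1/52*33 + 54) = -38952 + (-33/52 + 54) = -38952 + 2775/52 = -2022729/52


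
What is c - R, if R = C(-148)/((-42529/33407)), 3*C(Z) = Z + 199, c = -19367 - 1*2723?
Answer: -938897691/42529 ≈ -22077.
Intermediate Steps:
c = -22090 (c = -19367 - 2723 = -22090)
C(Z) = 199/3 + Z/3 (C(Z) = (Z + 199)/3 = (199 + Z)/3 = 199/3 + Z/3)
R = -567919/42529 (R = (199/3 + (1/3)*(-148))/((-42529/33407)) = (199/3 - 148/3)/((-42529*1/33407)) = 17/(-42529/33407) = 17*(-33407/42529) = -567919/42529 ≈ -13.354)
c - R = -22090 - 1*(-567919/42529) = -22090 + 567919/42529 = -938897691/42529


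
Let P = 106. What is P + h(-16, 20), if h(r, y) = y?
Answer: 126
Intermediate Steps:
P + h(-16, 20) = 106 + 20 = 126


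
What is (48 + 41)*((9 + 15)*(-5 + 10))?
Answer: 10680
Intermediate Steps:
(48 + 41)*((9 + 15)*(-5 + 10)) = 89*(24*5) = 89*120 = 10680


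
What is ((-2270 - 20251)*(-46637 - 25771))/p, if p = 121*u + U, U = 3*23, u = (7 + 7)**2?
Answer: 1630700568/23785 ≈ 68560.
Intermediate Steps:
u = 196 (u = 14**2 = 196)
U = 69
p = 23785 (p = 121*196 + 69 = 23716 + 69 = 23785)
((-2270 - 20251)*(-46637 - 25771))/p = ((-2270 - 20251)*(-46637 - 25771))/23785 = -22521*(-72408)*(1/23785) = 1630700568*(1/23785) = 1630700568/23785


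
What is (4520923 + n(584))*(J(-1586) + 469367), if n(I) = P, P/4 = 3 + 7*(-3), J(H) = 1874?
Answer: 2130410346091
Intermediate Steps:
P = -72 (P = 4*(3 + 7*(-3)) = 4*(3 - 21) = 4*(-18) = -72)
n(I) = -72
(4520923 + n(584))*(J(-1586) + 469367) = (4520923 - 72)*(1874 + 469367) = 4520851*471241 = 2130410346091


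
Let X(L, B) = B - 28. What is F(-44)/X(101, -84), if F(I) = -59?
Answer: 59/112 ≈ 0.52679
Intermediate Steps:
X(L, B) = -28 + B
F(-44)/X(101, -84) = -59/(-28 - 84) = -59/(-112) = -59*(-1/112) = 59/112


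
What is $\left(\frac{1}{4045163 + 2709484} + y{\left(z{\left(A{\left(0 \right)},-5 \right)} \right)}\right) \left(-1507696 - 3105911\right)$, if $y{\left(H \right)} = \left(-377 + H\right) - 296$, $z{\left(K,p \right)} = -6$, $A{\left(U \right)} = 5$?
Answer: $\frac{7053290550760128}{2251549} \approx 3.1326 \cdot 10^{9}$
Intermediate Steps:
$y{\left(H \right)} = -673 + H$
$\left(\frac{1}{4045163 + 2709484} + y{\left(z{\left(A{\left(0 \right)},-5 \right)} \right)}\right) \left(-1507696 - 3105911\right) = \left(\frac{1}{4045163 + 2709484} - 679\right) \left(-1507696 - 3105911\right) = \left(\frac{1}{6754647} - 679\right) \left(-4613607\right) = \left(- \frac{4586405312}{6754647}\right) \left(-4613607\right) = \frac{7053290550760128}{2251549}$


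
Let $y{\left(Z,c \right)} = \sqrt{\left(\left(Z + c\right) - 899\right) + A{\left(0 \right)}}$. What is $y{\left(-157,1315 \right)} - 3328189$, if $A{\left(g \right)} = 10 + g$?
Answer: $-3328189 + \sqrt{269} \approx -3.3282 \cdot 10^{6}$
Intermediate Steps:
$y{\left(Z,c \right)} = \sqrt{-889 + Z + c}$ ($y{\left(Z,c \right)} = \sqrt{\left(\left(Z + c\right) - 899\right) + \left(10 + 0\right)} = \sqrt{\left(-899 + Z + c\right) + 10} = \sqrt{-889 + Z + c}$)
$y{\left(-157,1315 \right)} - 3328189 = \sqrt{-889 - 157 + 1315} - 3328189 = \sqrt{269} - 3328189 = -3328189 + \sqrt{269}$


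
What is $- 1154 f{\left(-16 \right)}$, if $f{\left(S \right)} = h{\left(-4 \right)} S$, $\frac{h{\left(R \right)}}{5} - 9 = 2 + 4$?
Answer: $1384800$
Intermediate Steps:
$h{\left(R \right)} = 75$ ($h{\left(R \right)} = 45 + 5 \left(2 + 4\right) = 45 + 5 \cdot 6 = 45 + 30 = 75$)
$f{\left(S \right)} = 75 S$
$- 1154 f{\left(-16 \right)} = - 1154 \cdot 75 \left(-16\right) = \left(-1154\right) \left(-1200\right) = 1384800$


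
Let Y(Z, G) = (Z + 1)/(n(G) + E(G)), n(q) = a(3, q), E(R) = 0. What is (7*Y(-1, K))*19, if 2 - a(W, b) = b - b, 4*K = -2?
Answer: 0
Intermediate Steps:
K = -½ (K = (¼)*(-2) = -½ ≈ -0.50000)
a(W, b) = 2 (a(W, b) = 2 - (b - b) = 2 - 1*0 = 2 + 0 = 2)
n(q) = 2
Y(Z, G) = ½ + Z/2 (Y(Z, G) = (Z + 1)/(2 + 0) = (1 + Z)/2 = (1 + Z)*(½) = ½ + Z/2)
(7*Y(-1, K))*19 = (7*(½ + (½)*(-1)))*19 = (7*(½ - ½))*19 = (7*0)*19 = 0*19 = 0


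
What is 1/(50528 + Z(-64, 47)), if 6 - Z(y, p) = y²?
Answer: 1/46438 ≈ 2.1534e-5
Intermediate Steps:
Z(y, p) = 6 - y²
1/(50528 + Z(-64, 47)) = 1/(50528 + (6 - 1*(-64)²)) = 1/(50528 + (6 - 1*4096)) = 1/(50528 + (6 - 4096)) = 1/(50528 - 4090) = 1/46438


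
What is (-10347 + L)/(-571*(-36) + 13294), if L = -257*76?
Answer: -29879/33850 ≈ -0.88269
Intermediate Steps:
L = -19532
(-10347 + L)/(-571*(-36) + 13294) = (-10347 - 19532)/(-571*(-36) + 13294) = -29879/(20556 + 13294) = -29879/33850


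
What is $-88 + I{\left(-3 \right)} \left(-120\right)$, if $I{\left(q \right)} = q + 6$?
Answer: $-448$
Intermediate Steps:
$I{\left(q \right)} = 6 + q$
$-88 + I{\left(-3 \right)} \left(-120\right) = -88 + \left(6 - 3\right) \left(-120\right) = -88 + 3 \left(-120\right) = -88 - 360 = -448$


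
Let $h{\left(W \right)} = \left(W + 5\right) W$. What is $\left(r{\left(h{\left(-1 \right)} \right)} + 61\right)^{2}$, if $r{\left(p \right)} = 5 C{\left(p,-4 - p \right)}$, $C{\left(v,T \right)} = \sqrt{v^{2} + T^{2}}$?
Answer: $6561$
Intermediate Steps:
$h{\left(W \right)} = W \left(5 + W\right)$ ($h{\left(W \right)} = \left(5 + W\right) W = W \left(5 + W\right)$)
$C{\left(v,T \right)} = \sqrt{T^{2} + v^{2}}$
$r{\left(p \right)} = 5 \sqrt{p^{2} + \left(-4 - p\right)^{2}}$ ($r{\left(p \right)} = 5 \sqrt{\left(-4 - p\right)^{2} + p^{2}} = 5 \sqrt{p^{2} + \left(-4 - p\right)^{2}}$)
$\left(r{\left(h{\left(-1 \right)} \right)} + 61\right)^{2} = \left(5 \sqrt{\left(- (5 - 1)\right)^{2} + \left(4 - \left(5 - 1\right)\right)^{2}} + 61\right)^{2} = \left(5 \sqrt{\left(\left(-1\right) 4\right)^{2} + \left(4 - 4\right)^{2}} + 61\right)^{2} = \left(5 \sqrt{\left(-4\right)^{2} + \left(4 - 4\right)^{2}} + 61\right)^{2} = \left(5 \sqrt{16 + 0^{2}} + 61\right)^{2} = \left(5 \sqrt{16 + 0} + 61\right)^{2} = \left(5 \sqrt{16} + 61\right)^{2} = \left(5 \cdot 4 + 61\right)^{2} = \left(20 + 61\right)^{2} = 81^{2} = 6561$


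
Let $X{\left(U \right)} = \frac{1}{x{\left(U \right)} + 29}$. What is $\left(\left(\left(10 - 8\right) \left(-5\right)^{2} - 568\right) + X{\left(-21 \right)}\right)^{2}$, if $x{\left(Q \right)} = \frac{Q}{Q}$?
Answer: $\frac{241460521}{900} \approx 2.6829 \cdot 10^{5}$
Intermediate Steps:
$x{\left(Q \right)} = 1$
$X{\left(U \right)} = \frac{1}{30}$ ($X{\left(U \right)} = \frac{1}{1 + 29} = \frac{1}{30}$)
$\left(\left(\left(10 - 8\right) \left(-5\right)^{2} - 568\right) + X{\left(-21 \right)}\right)^{2} = \left(\left(\left(10 - 8\right) \left(-5\right)^{2} - 568\right) + \frac{1}{30}\right)^{2} = \left(\left(2 \cdot 25 - 568\right) + \frac{1}{30}\right)^{2} = \left(\left(50 - 568\right) + \frac{1}{30}\right)^{2} = \left(-518 + \frac{1}{30}\right)^{2} = \left(- \frac{15539}{30}\right)^{2} = \frac{241460521}{900}$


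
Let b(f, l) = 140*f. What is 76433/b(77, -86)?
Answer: 10919/1540 ≈ 7.0903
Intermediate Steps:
76433/b(77, -86) = 76433/((140*77)) = 76433/10780 = 76433*(1/10780) = 10919/1540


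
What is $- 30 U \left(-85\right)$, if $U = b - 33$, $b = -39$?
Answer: $-183600$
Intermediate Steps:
$U = -72$ ($U = -39 - 33 = -72$)
$- 30 U \left(-85\right) = \left(-30\right) \left(-72\right) \left(-85\right) = 2160 \left(-85\right) = -183600$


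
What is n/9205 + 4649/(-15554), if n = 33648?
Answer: 68652421/20453510 ≈ 3.3565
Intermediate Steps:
n/9205 + 4649/(-15554) = 33648/9205 + 4649/(-15554) = 33648*(1/9205) + 4649*(-1/15554) = 33648/9205 - 4649/15554 = 68652421/20453510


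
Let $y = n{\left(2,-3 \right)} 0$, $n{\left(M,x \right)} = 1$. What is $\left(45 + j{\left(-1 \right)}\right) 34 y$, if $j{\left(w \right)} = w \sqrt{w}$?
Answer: $0$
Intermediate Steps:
$y = 0$ ($y = 1 \cdot 0 = 0$)
$j{\left(w \right)} = w^{\frac{3}{2}}$
$\left(45 + j{\left(-1 \right)}\right) 34 y = \left(45 + \left(-1\right)^{\frac{3}{2}}\right) 34 \cdot 0 = \left(45 - i\right) 0 = 0$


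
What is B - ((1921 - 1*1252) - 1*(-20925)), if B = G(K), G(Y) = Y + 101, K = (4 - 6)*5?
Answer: -21503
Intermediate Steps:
K = -10 (K = -2*5 = -10)
G(Y) = 101 + Y
B = 91 (B = 101 - 10 = 91)
B - ((1921 - 1*1252) - 1*(-20925)) = 91 - ((1921 - 1*1252) - 1*(-20925)) = 91 - ((1921 - 1252) + 20925) = 91 - (669 + 20925) = 91 - 1*21594 = 91 - 21594 = -21503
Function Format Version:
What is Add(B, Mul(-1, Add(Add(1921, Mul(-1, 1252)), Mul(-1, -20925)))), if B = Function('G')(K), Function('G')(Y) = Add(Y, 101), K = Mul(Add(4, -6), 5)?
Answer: -21503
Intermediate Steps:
K = -10 (K = Mul(-2, 5) = -10)
Function('G')(Y) = Add(101, Y)
B = 91 (B = Add(101, -10) = 91)
Add(B, Mul(-1, Add(Add(1921, Mul(-1, 1252)), Mul(-1, -20925)))) = Add(91, Mul(-1, Add(Add(1921, Mul(-1, 1252)), Mul(-1, -20925)))) = Add(91, Mul(-1, Add(Add(1921, -1252), 20925))) = Add(91, Mul(-1, Add(669, 20925))) = Add(91, Mul(-1, 21594)) = Add(91, -21594) = -21503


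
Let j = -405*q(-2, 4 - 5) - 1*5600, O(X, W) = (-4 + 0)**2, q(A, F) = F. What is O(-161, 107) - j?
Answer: 5211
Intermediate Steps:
O(X, W) = 16 (O(X, W) = (-4)**2 = 16)
j = -5195 (j = -405*(4 - 5) - 1*5600 = -405*(-1) - 5600 = 405 - 5600 = -5195)
O(-161, 107) - j = 16 - 1*(-5195) = 16 + 5195 = 5211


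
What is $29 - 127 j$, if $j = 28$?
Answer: $-3527$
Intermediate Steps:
$29 - 127 j = 29 - 3556 = -3527$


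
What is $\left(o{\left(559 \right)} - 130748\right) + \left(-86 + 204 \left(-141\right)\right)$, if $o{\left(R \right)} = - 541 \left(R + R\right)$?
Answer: $-764436$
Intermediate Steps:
$o{\left(R \right)} = - 1082 R$ ($o{\left(R \right)} = - 541 \cdot 2 R = - 1082 R$)
$\left(o{\left(559 \right)} - 130748\right) + \left(-86 + 204 \left(-141\right)\right) = \left(\left(-1082\right) 559 - 130748\right) + \left(-86 + 204 \left(-141\right)\right) = \left(-604838 - 130748\right) - 28850 = -735586 - 28850 = -764436$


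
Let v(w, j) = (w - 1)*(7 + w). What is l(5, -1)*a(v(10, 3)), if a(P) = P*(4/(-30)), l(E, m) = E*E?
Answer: -510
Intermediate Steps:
v(w, j) = (-1 + w)*(7 + w)
l(E, m) = E²
a(P) = -2*P/15 (a(P) = P*(4*(-1/30)) = P*(-2/15) = -2*P/15)
l(5, -1)*a(v(10, 3)) = 5²*(-2*(-7 + 10² + 6*10)/15) = 25*(-2*(-7 + 100 + 60)/15) = 25*(-2/15*153) = 25*(-102/5) = -510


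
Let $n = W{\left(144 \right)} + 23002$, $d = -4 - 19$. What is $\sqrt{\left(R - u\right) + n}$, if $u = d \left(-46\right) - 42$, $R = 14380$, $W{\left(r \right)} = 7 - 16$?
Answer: $\sqrt{36357} \approx 190.68$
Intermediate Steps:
$W{\left(r \right)} = -9$
$d = -23$
$u = 1016$ ($u = \left(-23\right) \left(-46\right) - 42 = 1058 - 42 = 1016$)
$n = 22993$ ($n = -9 + 23002 = 22993$)
$\sqrt{\left(R - u\right) + n} = \sqrt{\left(14380 - 1016\right) + 22993} = \sqrt{13364 + 22993} = \sqrt{36357}$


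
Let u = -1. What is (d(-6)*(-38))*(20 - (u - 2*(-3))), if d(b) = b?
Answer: 3420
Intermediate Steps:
(d(-6)*(-38))*(20 - (u - 2*(-3))) = (-6*(-38))*(20 - (-1 - 2*(-3))) = 228*(20 - (-1 + 6)) = 228*(20 - 1*5) = 228*(20 - 5) = 228*15 = 3420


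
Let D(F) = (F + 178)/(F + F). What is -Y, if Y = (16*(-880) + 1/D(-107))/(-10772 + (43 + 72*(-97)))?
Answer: -999894/1257623 ≈ -0.79507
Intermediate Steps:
D(F) = (178 + F)/(2*F) (D(F) = (178 + F)/((2*F)) = (178 + F)*(1/(2*F)) = (178 + F)/(2*F))
Y = 999894/1257623 (Y = (16*(-880) + 1/((½)*(178 - 107)/(-107)))/(-10772 + (43 + 72*(-97))) = (-14080 + 1/((½)*(-1/107)*71))/(-10772 + (43 - 6984)) = (-14080 + 1/(-71/214))/(-10772 - 6941) = (-14080 - 214/71)/(-17713) = -999894/71*(-1/17713) = 999894/1257623 ≈ 0.79507)
-Y = -1*999894/1257623 = -999894/1257623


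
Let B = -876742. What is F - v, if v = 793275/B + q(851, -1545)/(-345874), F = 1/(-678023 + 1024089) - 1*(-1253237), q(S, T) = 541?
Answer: 32879271965706782774899/26235459204273382 ≈ 1.2532e+6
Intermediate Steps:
F = 433702715643/346066 (F = 1/346066 + 1253237 = 433702715643/346066 ≈ 1.2532e+6)
v = -68711878693/75810565627 (v = 793275/(-876742) + 541/(-345874) = 793275*(-1/876742) + 541*(-1/345874) = -793275/876742 - 541/345874 = -68711878693/75810565627 ≈ -0.90636)
F - v = 433702715643/346066 - 1*(-68711878693/75810565627) = 433702715643/346066 + 68711878693/75810565627 = 32879271965706782774899/26235459204273382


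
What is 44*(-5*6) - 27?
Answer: -1347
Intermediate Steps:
44*(-5*6) - 27 = 44*(-30) - 27 = -1320 - 27 = -1347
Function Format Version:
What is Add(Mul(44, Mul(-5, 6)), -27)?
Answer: -1347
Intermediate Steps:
Add(Mul(44, Mul(-5, 6)), -27) = Add(Mul(44, -30), -27) = Add(-1320, -27) = -1347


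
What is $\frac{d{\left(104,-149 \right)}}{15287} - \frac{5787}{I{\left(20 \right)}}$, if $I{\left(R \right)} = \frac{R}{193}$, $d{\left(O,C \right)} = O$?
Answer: $- \frac{17073910637}{305740} \approx -55845.0$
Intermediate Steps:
$I{\left(R \right)} = \frac{R}{193}$ ($I{\left(R \right)} = R \frac{1}{193} = \frac{R}{193}$)
$\frac{d{\left(104,-149 \right)}}{15287} - \frac{5787}{I{\left(20 \right)}} = \frac{104}{15287} - \frac{5787}{\frac{1}{193} \cdot 20} = 104 \cdot \frac{1}{15287} - \frac{5787}{\frac{20}{193}} = \frac{104}{15287} - \frac{1116891}{20} = - \frac{17073910637}{305740}$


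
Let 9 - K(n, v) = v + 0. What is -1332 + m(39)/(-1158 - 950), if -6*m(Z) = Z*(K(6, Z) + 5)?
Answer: -5616037/4216 ≈ -1332.1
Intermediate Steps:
K(n, v) = 9 - v (K(n, v) = 9 - (v + 0) = 9 - v)
m(Z) = -Z*(14 - Z)/6 (m(Z) = -Z*((9 - Z) + 5)/6 = -Z*(14 - Z)/6)
-1332 + m(39)/(-1158 - 950) = -1332 + ((⅙)*39*(-14 + 39))/(-1158 - 950) = -1332 + ((⅙)*39*25)/(-2108) = -1332 - 1/2108*325/2 = -1332 - 325/4216 = -5616037/4216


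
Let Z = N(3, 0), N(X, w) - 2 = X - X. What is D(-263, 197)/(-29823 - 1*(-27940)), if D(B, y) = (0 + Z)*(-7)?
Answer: 2/269 ≈ 0.0074349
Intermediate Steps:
N(X, w) = 2 (N(X, w) = 2 + (X - X) = 2 + 0 = 2)
Z = 2
D(B, y) = -14 (D(B, y) = (0 + 2)*(-7) = 2*(-7) = -14)
D(-263, 197)/(-29823 - 1*(-27940)) = -14/(-29823 - 1*(-27940)) = -14/(-29823 + 27940) = -14/(-1883) = -14*(-1/1883) = 2/269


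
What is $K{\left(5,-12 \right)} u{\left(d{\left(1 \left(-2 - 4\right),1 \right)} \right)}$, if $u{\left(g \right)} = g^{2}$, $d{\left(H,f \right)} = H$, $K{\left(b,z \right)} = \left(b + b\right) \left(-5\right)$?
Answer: $-1800$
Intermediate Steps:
$K{\left(b,z \right)} = - 10 b$ ($K{\left(b,z \right)} = 2 b \left(-5\right) = - 10 b$)
$K{\left(5,-12 \right)} u{\left(d{\left(1 \left(-2 - 4\right),1 \right)} \right)} = \left(-10\right) 5 \left(1 \left(-2 - 4\right)\right)^{2} = - 50 \left(1 \left(-6\right)\right)^{2} = - 50 \left(-6\right)^{2} = \left(-50\right) 36 = -1800$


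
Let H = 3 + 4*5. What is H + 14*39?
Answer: 569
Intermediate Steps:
H = 23 (H = 3 + 20 = 23)
H + 14*39 = 23 + 14*39 = 23 + 546 = 569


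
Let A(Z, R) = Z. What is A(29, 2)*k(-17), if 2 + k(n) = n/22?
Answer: -1769/22 ≈ -80.409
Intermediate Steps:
k(n) = -2 + n/22
A(29, 2)*k(-17) = 29*(-2 + (1/22)*(-17)) = 29*(-2 - 17/22) = 29*(-61/22) = -1769/22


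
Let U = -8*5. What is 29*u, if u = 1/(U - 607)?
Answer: -29/647 ≈ -0.044822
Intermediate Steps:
U = -40
u = -1/647 (u = 1/(-40 - 607) = 1/(-647) = -1/647 ≈ -0.0015456)
29*u = 29*(-1/647) = -29/647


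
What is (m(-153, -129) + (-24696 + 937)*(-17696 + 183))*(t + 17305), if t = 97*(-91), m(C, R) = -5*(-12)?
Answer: 3527623118106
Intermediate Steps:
m(C, R) = 60
t = -8827
(m(-153, -129) + (-24696 + 937)*(-17696 + 183))*(t + 17305) = (60 + (-24696 + 937)*(-17696 + 183))*(-8827 + 17305) = (60 - 23759*(-17513))*8478 = (60 + 416091367)*8478 = 416091427*8478 = 3527623118106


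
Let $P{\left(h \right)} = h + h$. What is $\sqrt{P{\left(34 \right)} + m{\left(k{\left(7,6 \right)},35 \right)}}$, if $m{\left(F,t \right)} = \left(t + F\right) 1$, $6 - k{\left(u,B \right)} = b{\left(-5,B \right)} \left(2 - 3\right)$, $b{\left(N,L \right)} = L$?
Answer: $\sqrt{115} \approx 10.724$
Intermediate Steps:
$k{\left(u,B \right)} = 6 + B$ ($k{\left(u,B \right)} = 6 - B \left(2 - 3\right) = 6 - B \left(-1\right) = 6 - - B = 6 + B$)
$P{\left(h \right)} = 2 h$
$m{\left(F,t \right)} = F + t$ ($m{\left(F,t \right)} = \left(F + t\right) 1 = F + t$)
$\sqrt{P{\left(34 \right)} + m{\left(k{\left(7,6 \right)},35 \right)}} = \sqrt{2 \cdot 34 + \left(\left(6 + 6\right) + 35\right)} = \sqrt{68 + \left(12 + 35\right)} = \sqrt{68 + 47} = \sqrt{115}$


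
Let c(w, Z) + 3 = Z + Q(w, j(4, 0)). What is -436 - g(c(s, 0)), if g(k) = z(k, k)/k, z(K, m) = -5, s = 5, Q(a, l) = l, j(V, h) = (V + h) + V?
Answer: -435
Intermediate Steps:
j(V, h) = h + 2*V
c(w, Z) = 5 + Z (c(w, Z) = -3 + (Z + (0 + 2*4)) = -3 + (Z + (0 + 8)) = -3 + (Z + 8) = -3 + (8 + Z) = 5 + Z)
g(k) = -5/k
-436 - g(c(s, 0)) = -436 - (-5)/(5 + 0) = -436 - (-5)/5 = -436 - 1*(-1) = -436 + 1 = -435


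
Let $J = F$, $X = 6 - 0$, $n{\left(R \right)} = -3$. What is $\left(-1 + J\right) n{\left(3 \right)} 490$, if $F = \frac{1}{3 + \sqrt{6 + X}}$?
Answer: $2940 - 980 \sqrt{3} \approx 1242.6$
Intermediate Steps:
$X = 6$ ($X = 6 + 0 = 6$)
$F = \frac{1}{3 + 2 \sqrt{3}}$ ($F = \frac{1}{3 + \sqrt{6 + 6}} = \frac{1}{3 + \sqrt{12}} = \frac{1}{3 + 2 \sqrt{3}} \approx 0.1547$)
$J = -1 + \frac{2 \sqrt{3}}{3} \approx 0.1547$
$\left(-1 + J\right) n{\left(3 \right)} 490 = \left(-1 - \left(1 - \frac{2 \sqrt{3}}{3}\right)\right) \left(-3\right) 490 = \left(-2 + \frac{2 \sqrt{3}}{3}\right) \left(-3\right) 490 = \left(6 - 2 \sqrt{3}\right) 490 = 2940 - 980 \sqrt{3}$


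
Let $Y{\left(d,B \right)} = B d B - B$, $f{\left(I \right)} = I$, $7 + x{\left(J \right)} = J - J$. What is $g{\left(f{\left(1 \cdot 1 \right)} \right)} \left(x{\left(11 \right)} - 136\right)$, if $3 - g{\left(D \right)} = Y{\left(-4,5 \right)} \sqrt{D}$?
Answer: $-15444$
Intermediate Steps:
$x{\left(J \right)} = -7$ ($x{\left(J \right)} = -7 + \left(J - J\right) = -7 + 0 = -7$)
$Y{\left(d,B \right)} = - B + d B^{2}$ ($Y{\left(d,B \right)} = d B^{2} - B = - B + d B^{2}$)
$g{\left(D \right)} = 3 + 105 \sqrt{D}$ ($g{\left(D \right)} = 3 - 5 \left(-1 + 5 \left(-4\right)\right) \sqrt{D} = 3 - 5 \left(-1 - 20\right) \sqrt{D} = 3 - 5 \left(-21\right) \sqrt{D} = 3 - - 105 \sqrt{D} = 3 + 105 \sqrt{D}$)
$g{\left(f{\left(1 \cdot 1 \right)} \right)} \left(x{\left(11 \right)} - 136\right) = \left(3 + 105 \sqrt{1 \cdot 1}\right) \left(-7 - 136\right) = \left(3 + 105 \sqrt{1}\right) \left(-143\right) = \left(3 + 105 \cdot 1\right) \left(-143\right) = \left(3 + 105\right) \left(-143\right) = 108 \left(-143\right) = -15444$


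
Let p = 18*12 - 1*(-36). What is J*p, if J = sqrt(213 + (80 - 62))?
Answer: 252*sqrt(231) ≈ 3830.1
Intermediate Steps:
J = sqrt(231) (J = sqrt(213 + 18) = sqrt(231) ≈ 15.199)
p = 252 (p = 216 + 36 = 252)
J*p = sqrt(231)*252 = 252*sqrt(231)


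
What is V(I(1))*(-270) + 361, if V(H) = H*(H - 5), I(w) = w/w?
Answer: 1441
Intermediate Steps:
I(w) = 1
V(H) = H*(-5 + H)
V(I(1))*(-270) + 361 = (1*(-5 + 1))*(-270) + 361 = (1*(-4))*(-270) + 361 = -4*(-270) + 361 = 1080 + 361 = 1441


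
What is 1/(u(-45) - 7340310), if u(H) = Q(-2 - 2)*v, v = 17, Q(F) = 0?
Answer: -1/7340310 ≈ -1.3623e-7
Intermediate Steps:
u(H) = 0 (u(H) = 0*17 = 0)
1/(u(-45) - 7340310) = 1/(0 - 7340310) = 1/(-7340310) = -1/7340310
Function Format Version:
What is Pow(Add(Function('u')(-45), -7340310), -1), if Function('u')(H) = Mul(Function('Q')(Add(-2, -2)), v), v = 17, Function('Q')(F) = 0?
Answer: Rational(-1, 7340310) ≈ -1.3623e-7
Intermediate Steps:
Function('u')(H) = 0 (Function('u')(H) = Mul(0, 17) = 0)
Pow(Add(Function('u')(-45), -7340310), -1) = Pow(Add(0, -7340310), -1) = Pow(-7340310, -1) = Rational(-1, 7340310)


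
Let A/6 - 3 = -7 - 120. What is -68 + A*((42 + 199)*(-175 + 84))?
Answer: 16316596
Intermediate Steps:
A = -744 (A = 18 + 6*(-7 - 120) = 18 + 6*(-127) = 18 - 762 = -744)
-68 + A*((42 + 199)*(-175 + 84)) = -68 - 744*(42 + 199)*(-175 + 84) = -68 - 179304*(-91) = -68 - 744*(-21931) = -68 + 16316664 = 16316596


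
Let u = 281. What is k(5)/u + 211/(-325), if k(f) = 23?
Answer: -51816/91325 ≈ -0.56738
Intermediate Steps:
k(5)/u + 211/(-325) = 23/281 + 211/(-325) = 23*(1/281) + 211*(-1/325) = 23/281 - 211/325 = -51816/91325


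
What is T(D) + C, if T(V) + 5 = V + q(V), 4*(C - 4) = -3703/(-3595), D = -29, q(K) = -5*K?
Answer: 1657403/14380 ≈ 115.26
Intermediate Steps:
C = 61223/14380 (C = 4 + (-3703/(-3595))/4 = 4 + (-3703*(-1/3595))/4 = 4 + (¼)*(3703/3595) = 4 + 3703/14380 = 61223/14380 ≈ 4.2575)
T(V) = -5 - 4*V (T(V) = -5 + (V - 5*V) = -5 - 4*V)
T(D) + C = (-5 - 4*(-29)) + 61223/14380 = (-5 + 116) + 61223/14380 = 111 + 61223/14380 = 1657403/14380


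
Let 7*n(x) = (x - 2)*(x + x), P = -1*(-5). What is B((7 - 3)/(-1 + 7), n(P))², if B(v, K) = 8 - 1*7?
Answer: 1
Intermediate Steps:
P = 5
n(x) = 2*x*(-2 + x)/7 (n(x) = ((x - 2)*(x + x))/7 = ((-2 + x)*(2*x))/7 = (2*x*(-2 + x))/7 = 2*x*(-2 + x)/7)
B(v, K) = 1 (B(v, K) = 8 - 7 = 1)
B((7 - 3)/(-1 + 7), n(P))² = 1² = 1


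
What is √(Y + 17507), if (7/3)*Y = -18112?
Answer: √477491/7 ≈ 98.715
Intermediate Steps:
Y = -54336/7 (Y = (3/7)*(-18112) = -54336/7 ≈ -7762.3)
√(Y + 17507) = √(-54336/7 + 17507) = √(68213/7) = √477491/7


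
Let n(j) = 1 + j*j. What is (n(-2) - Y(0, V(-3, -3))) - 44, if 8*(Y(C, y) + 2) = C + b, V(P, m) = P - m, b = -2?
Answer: -147/4 ≈ -36.750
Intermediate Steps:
Y(C, y) = -9/4 + C/8 (Y(C, y) = -2 + (C - 2)/8 = -2 + (-2 + C)/8 = -2 + (-1/4 + C/8) = -9/4 + C/8)
n(j) = 1 + j**2
(n(-2) - Y(0, V(-3, -3))) - 44 = ((1 + (-2)**2) - (-9/4 + (1/8)*0)) - 44 = ((1 + 4) - (-9/4 + 0)) - 44 = (5 - 1*(-9/4)) - 44 = (5 + 9/4) - 44 = 29/4 - 44 = -147/4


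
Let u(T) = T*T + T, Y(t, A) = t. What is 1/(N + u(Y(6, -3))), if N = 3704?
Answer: 1/3746 ≈ 0.00026695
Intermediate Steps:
u(T) = T + T² (u(T) = T² + T = T + T²)
1/(N + u(Y(6, -3))) = 1/(3704 + 6*(1 + 6)) = 1/(3704 + 6*7) = 1/(3704 + 42) = 1/3746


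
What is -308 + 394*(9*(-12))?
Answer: -42860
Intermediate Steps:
-308 + 394*(9*(-12)) = -308 + 394*(-108) = -308 - 42552 = -42860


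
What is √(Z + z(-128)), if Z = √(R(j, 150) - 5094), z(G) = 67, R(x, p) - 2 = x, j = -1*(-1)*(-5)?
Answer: √(67 + I*√5097) ≈ 9.0804 + 3.9312*I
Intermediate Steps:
j = -5 (j = 1*(-5) = -5)
R(x, p) = 2 + x
Z = I*√5097 (Z = √((2 - 5) - 5094) = √(-3 - 5094) = √(-5097) = I*√5097 ≈ 71.393*I)
√(Z + z(-128)) = √(I*√5097 + 67) = √(67 + I*√5097)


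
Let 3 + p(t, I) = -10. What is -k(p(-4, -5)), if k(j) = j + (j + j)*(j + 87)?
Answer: 1937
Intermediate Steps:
p(t, I) = -13 (p(t, I) = -3 - 10 = -13)
k(j) = j + 2*j*(87 + j) (k(j) = j + (2*j)*(87 + j) = j + 2*j*(87 + j))
-k(p(-4, -5)) = -(-13)*(175 + 2*(-13)) = -(-13)*(175 - 26) = -(-13)*149 = -1*(-1937) = 1937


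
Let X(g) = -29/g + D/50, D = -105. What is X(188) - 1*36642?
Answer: -34445599/940 ≈ -36644.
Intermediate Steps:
X(g) = -21/10 - 29/g (X(g) = -29/g - 105/50 = -29/g - 105*1/50 = -29/g - 21/10 = -21/10 - 29/g)
X(188) - 1*36642 = (-21/10 - 29/188) - 1*36642 = (-21/10 - 29*1/188) - 36642 = (-21/10 - 29/188) - 36642 = -2119/940 - 36642 = -34445599/940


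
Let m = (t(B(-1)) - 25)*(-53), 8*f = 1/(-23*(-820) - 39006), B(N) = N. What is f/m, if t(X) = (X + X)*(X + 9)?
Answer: -1/350218064 ≈ -2.8554e-9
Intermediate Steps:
f = -1/161168 (f = 1/(8*(-23*(-820) - 39006)) = 1/(8*(18860 - 39006)) = (⅛)/(-20146) = (⅛)*(-1/20146) = -1/161168 ≈ -6.2047e-6)
t(X) = 2*X*(9 + X) (t(X) = (2*X)*(9 + X) = 2*X*(9 + X))
m = 2173 (m = (2*(-1)*(9 - 1) - 25)*(-53) = (2*(-1)*8 - 25)*(-53) = (-16 - 25)*(-53) = -41*(-53) = 2173)
f/m = -1/161168/2173 = -1/161168*1/2173 = -1/350218064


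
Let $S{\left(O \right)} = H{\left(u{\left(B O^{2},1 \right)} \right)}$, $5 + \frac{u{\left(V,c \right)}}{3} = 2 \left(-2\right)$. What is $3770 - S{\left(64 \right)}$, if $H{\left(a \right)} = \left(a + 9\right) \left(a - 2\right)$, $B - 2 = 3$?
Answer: $3248$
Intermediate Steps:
$B = 5$ ($B = 2 + 3 = 5$)
$u{\left(V,c \right)} = -27$ ($u{\left(V,c \right)} = -15 + 3 \cdot 2 \left(-2\right) = -15 + 3 \left(-4\right) = -15 - 12 = -27$)
$H{\left(a \right)} = \left(-2 + a\right) \left(9 + a\right)$ ($H{\left(a \right)} = \left(9 + a\right) \left(-2 + a\right) = \left(-2 + a\right) \left(9 + a\right)$)
$S{\left(O \right)} = 522$ ($S{\left(O \right)} = -18 + \left(-27\right)^{2} + 7 \left(-27\right) = -18 + 729 - 189 = 522$)
$3770 - S{\left(64 \right)} = 3770 - 522 = 3248$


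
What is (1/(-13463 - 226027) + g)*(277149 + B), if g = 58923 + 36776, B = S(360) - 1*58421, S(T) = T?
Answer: 2510633843189896/119745 ≈ 2.0967e+10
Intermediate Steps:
B = -58061 (B = 360 - 1*58421 = 360 - 58421 = -58061)
g = 95699
(1/(-13463 - 226027) + g)*(277149 + B) = (1/(-13463 - 226027) + 95699)*(277149 - 58061) = (1/(-239490) + 95699)*219088 = (-1/239490 + 95699)*219088 = (22918953509/239490)*219088 = 2510633843189896/119745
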